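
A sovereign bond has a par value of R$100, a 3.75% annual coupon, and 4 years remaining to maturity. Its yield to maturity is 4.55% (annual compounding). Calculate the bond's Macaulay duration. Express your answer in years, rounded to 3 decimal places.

3.785 years

Periodic yield y = 0.0455. Discount each cash flow and weight by its year:
  t   CF        PV=CF/(1+0.0455)^t    t·PV
  1         3.75         3.5868         3.5868
  2         3.75         3.4307         6.8614
  3         3.75         3.2814         9.8442
  4       103.75        86.8344       347.3377
  Σ                     97.1333       367.6301
Price P = Σ PV = 97.1333.
Macaulay duration = Σ(t·PV) / P = 367.6301 / 97.1333 = 3.78480 years.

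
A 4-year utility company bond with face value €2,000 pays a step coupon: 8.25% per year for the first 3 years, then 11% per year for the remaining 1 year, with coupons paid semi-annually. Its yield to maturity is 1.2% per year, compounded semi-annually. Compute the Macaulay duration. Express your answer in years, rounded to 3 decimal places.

Periodic yield y = 0.006. Discount each cash flow and weight by its period:
  t   CF        PV=CF/(1+0.006)^t    t·PV
  1        82.50        82.0080        82.0080
  2        82.50        81.5188       163.0377
  3        82.50        81.0326       243.0979
  4        82.50        80.5493       322.1974
  5        82.50        80.0689       400.3447
  6        82.50        79.5914       477.5483
  7       110.00       105.4889       738.4224
  8     2,110.00     2,011.4008    16,091.2061
  Σ                  2,601.6588    18,517.8624
Price P = Σ PV = 2,601.6588.
Macaulay duration = Σ(t·PV) / P = 18,517.8624 / 2,601.6588 = 7.11771 half-year periods.
In years: 7.11771 / 2 = 3.55886 years.

3.559 years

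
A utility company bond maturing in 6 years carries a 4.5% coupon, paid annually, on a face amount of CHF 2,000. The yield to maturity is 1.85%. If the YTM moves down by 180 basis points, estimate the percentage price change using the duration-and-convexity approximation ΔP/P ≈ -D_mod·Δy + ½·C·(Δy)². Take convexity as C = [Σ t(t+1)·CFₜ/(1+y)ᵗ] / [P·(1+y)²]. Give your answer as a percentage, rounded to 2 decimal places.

+10.18%

With y = 0.0185:
  t   CF        PV=CF/(1+0.0185)^t    t·PV        t(t+1)·PV
  1        90.00        88.3652        88.3652         176.7305
  2        90.00        86.7602       173.5204         520.5611
  3        90.00        85.1843       255.5528       1,022.2112
  4        90.00        83.6370       334.5479       1,672.7397
  5        90.00        82.1178       410.5890       2,463.5342
  6     2,090.00     1,872.3200    11,233.9202      78,637.4417
  Σ                  2,298.3845    12,496.4956      84,493.2185
P = 2,298.3845; D_Mac = 5.43708 yrs; D_mod = 5.33832 yrs; C = 35.43864.
Duration effect: -5.33832 × (-0.018) = +0.096090
Convexity effect: 0.5 × 35.43864 × (-0.018)² = +0.0057411
ΔP/P ≈ +0.096090 + 0.0057411 = +0.101831 = +10.1831%.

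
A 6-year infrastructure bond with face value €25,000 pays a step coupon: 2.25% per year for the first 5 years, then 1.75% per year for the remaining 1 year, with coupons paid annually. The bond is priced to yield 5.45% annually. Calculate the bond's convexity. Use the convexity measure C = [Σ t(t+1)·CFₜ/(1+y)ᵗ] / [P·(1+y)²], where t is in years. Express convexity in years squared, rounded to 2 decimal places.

With y = 0.0545:
  t   CF        PV=CF/(1+0.0545)^t    t·PV        t(t+1)·PV
  1       562.50       533.4282       533.4282       1,066.8563
  2       562.50       505.8589     1,011.7177       3,035.1531
  3       562.50       479.7144     1,439.1433       5,756.5731
  4       562.50       454.9212     1,819.6849       9,098.4243
  5       562.50       431.4094     2,157.0470      12,942.2821
  6    25,437.50    18,500.9880   111,005.9282     777,041.4972
  Σ                 20,906.3201   117,966.9492     808,940.7861
P = 20,906.3201.
Convexity = Σ t(t+1)·PV / [P·(1+y)²] = 808,940.7861 / (20,906.3201 × 1.111970) = 34.79733.

34.80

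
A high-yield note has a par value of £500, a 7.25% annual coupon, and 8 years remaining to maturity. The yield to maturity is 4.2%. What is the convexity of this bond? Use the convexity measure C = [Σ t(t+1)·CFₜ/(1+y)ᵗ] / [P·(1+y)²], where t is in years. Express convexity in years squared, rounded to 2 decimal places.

49.96

With y = 0.042:
  t   CF        PV=CF/(1+0.042)^t    t·PV        t(t+1)·PV
  1        36.25        34.7889        34.7889          69.5777
  2        36.25        33.3866        66.7733         200.3198
  3        36.25        32.0409        96.1227         384.4909
  4        36.25        30.7494       122.9977         614.9887
  5        36.25        29.5100       147.5501         885.3004
  6        36.25        28.3206       169.9233       1,189.4631
  7        36.25        27.1790       190.2532       1,522.0258
  8       536.25       385.8563     3,086.8501      27,781.6509
  Σ                    601.8317     3,915.2593      32,647.8174
P = 601.8317.
Convexity = Σ t(t+1)·PV / [P·(1+y)²] = 32,647.8174 / (601.8317 × 1.085764) = 49.96244.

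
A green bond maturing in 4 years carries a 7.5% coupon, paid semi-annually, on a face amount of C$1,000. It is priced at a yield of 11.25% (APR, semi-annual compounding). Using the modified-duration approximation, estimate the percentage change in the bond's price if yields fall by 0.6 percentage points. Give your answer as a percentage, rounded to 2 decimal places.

Periodic yield y = 0.05625. Modified duration first:
  t   CF        PV=CF/(1+0.05625)^t    t·PV
  1        37.50        35.5030        35.5030
  2        37.50        33.6123        67.2245
  3        37.50        31.8223        95.4668
  4        37.50        30.1276       120.5104
  5        37.50        28.5232       142.6158
  6        37.50        27.0042       162.0251
  7        37.50        25.5661       178.9626
  8     1,037.50       669.6600     5,357.2796
  Σ                    881.8185     6,159.5877
P = 881.8185; D_Mac = 6.98510 half-year periods = 3.49255 yrs; D_mod = 3.49255/(1+0.05625) = 3.30655 yrs.
ΔP/P ≈ -D_mod · Δy = -3.30655 × (-0.006) = +0.019839 = +1.9839%.

+1.98%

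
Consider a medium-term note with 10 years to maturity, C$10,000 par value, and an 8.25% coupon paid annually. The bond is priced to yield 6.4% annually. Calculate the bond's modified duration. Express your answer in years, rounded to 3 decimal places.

6.924 years

Periodic yield y = 0.064. First find Macaulay duration:
  t   CF        PV=CF/(1+0.064)^t    t·PV
  1       825.00       775.3759       775.3759
  2       825.00       728.7368     1,457.4736
  3       825.00       684.9030     2,054.7090
  4       825.00       643.7058     2,574.8233
  5       825.00       604.9867     3,024.9334
  6       825.00       568.5965     3,411.5790
  7       825.00       534.3952     3,740.7664
  8       825.00       502.2511     4,018.0091
  9       825.00       472.0405     4,248.3648
  10   10,825.00     5,821.1880    58,211.8800
  Σ                 11,336.1796    83,517.9145
P = 11,336.1796; Macaulay duration = 83,517.9145 / 11,336.1796 = 7.36738 years.
Modified duration = D_Mac / (1 + y) = 7.36738 / 1.064 = 6.92423 years.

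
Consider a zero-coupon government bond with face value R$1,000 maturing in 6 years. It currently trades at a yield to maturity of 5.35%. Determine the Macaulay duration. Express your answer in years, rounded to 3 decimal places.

A zero-coupon bond has a single cash flow at maturity, so its Macaulay duration equals its maturity: 6 years.

6.000 years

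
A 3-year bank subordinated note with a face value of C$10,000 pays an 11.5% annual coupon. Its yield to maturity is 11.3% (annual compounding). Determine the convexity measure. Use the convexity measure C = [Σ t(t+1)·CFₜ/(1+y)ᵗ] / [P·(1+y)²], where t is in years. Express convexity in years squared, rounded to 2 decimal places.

8.41

With y = 0.113:
  t   CF        PV=CF/(1+0.113)^t    t·PV        t(t+1)·PV
  1     1,150.00     1,033.2435     1,033.2435       2,066.4870
  2     1,150.00       928.3410     1,856.6819       5,570.0457
  3    11,150.00     8,087.0360    24,261.1079      97,044.4315
  Σ                 10,048.6204    27,151.0333     104,680.9643
P = 10,048.6204.
Convexity = Σ t(t+1)·PV / [P·(1+y)²] = 104,680.9643 / (10,048.6204 × 1.238769) = 8.40951.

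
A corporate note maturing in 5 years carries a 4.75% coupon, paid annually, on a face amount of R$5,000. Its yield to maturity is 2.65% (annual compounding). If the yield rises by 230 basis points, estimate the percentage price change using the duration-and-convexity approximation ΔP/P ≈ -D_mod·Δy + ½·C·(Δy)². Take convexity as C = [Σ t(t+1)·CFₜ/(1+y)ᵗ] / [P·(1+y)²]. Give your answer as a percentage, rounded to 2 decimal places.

-9.61%

With y = 0.0265:
  t   CF        PV=CF/(1+0.0265)^t    t·PV        t(t+1)·PV
  1       237.50       231.3687       231.3687         462.7375
  2       237.50       225.3957       450.7915       1,352.3744
  3       237.50       219.5770       658.7309       2,634.9234
  4       237.50       213.9084       855.6335       4,278.1676
  5     5,237.50     4,595.4629    22,977.3147     137,863.8880
  Σ                  5,485.7127    25,173.8393     146,592.0909
P = 5,485.7127; D_Mac = 4.58898 yrs; D_mod = 4.47051 yrs; C = 25.36060.
Duration effect: -4.47051 × (+0.023) = -0.102822
Convexity effect: 0.5 × 25.36060 × (0.023)² = +0.0067079
ΔP/P ≈ -0.102822 + 0.0067079 = -0.096114 = -9.6114%.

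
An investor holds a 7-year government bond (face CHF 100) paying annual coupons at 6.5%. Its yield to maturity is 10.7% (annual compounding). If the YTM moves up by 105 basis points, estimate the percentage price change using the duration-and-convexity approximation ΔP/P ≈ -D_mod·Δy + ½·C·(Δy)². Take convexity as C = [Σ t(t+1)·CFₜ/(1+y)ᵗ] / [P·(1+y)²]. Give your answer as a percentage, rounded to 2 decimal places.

-5.20%

With y = 0.107:
  t   CF        PV=CF/(1+0.107)^t    t·PV        t(t+1)·PV
  1         6.50         5.8717         5.8717          11.7435
  2         6.50         5.3042        10.6084          31.8251
  3         6.50         4.7915        14.3745          57.4979
  4         6.50         4.3284        17.3134          86.5671
  5         6.50         3.9100        19.5499         117.2996
  6         6.50         3.5321        21.1923         148.3464
  7       106.50        52.2777       365.9437       2,927.5498
  Σ                     80.0155       454.8540       3,380.8292
P = 80.0155; D_Mac = 5.68458 yrs; D_mod = 5.13512 yrs; C = 34.47895.
Duration effect: -5.13512 × (+0.0105) = -0.053919
Convexity effect: 0.5 × 34.47895 × (0.0105)² = +0.0019007
ΔP/P ≈ -0.053919 + 0.0019007 = -0.052018 = -5.2018%.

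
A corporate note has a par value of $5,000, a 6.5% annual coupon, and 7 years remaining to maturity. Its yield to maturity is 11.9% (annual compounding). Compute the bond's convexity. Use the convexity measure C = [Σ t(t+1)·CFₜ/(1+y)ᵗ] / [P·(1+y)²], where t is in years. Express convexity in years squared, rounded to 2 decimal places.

With y = 0.119:
  t   CF        PV=CF/(1+0.119)^t    t·PV        t(t+1)·PV
  1       325.00       290.4379       290.4379         580.8758
  2       325.00       259.5513       519.1026       1,557.3077
  3       325.00       231.9493       695.8480       2,783.3918
  4       325.00       207.2827       829.1307       4,145.6536
  5       325.00       185.2392       926.1961       5,557.1764
  6       325.00       165.5400       993.2398       6,952.6783
  7     5,325.00     2,423.8682    16,967.0776     135,736.6209
  Σ                  3,763.8686    21,221.0326     157,313.7045
P = 3,763.8686.
Convexity = Σ t(t+1)·PV / [P·(1+y)²] = 157,313.7045 / (3,763.8686 × 1.252161) = 33.37889.

33.38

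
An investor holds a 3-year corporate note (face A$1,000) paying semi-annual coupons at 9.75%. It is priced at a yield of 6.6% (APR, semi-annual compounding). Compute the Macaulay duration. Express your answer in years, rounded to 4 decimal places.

2.6872 years

Periodic yield y = 0.033. Discount each cash flow and weight by its period:
  t   CF        PV=CF/(1+0.033)^t    t·PV
  1        48.75        47.1926        47.1926
  2        48.75        45.6850        91.3701
  3        48.75        44.2256       132.6768
  4        48.75        42.8128       171.2511
  5        48.75        41.4451       207.2254
  6     1,048.75       863.1177     5,178.7065
  Σ                  1,084.4789     5,828.4225
Price P = Σ PV = 1,084.4789.
Macaulay duration = Σ(t·PV) / P = 5,828.4225 / 1,084.4789 = 5.37440 half-year periods.
In years: 5.37440 / 2 = 2.68720 years.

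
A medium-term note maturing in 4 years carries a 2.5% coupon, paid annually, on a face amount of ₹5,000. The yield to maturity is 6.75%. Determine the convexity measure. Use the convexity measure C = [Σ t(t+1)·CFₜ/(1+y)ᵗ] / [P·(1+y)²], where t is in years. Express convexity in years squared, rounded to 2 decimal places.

With y = 0.0675:
  t   CF        PV=CF/(1+0.0675)^t    t·PV        t(t+1)·PV
  1       125.00       117.0960       117.0960         234.1920
  2       125.00       109.6918       219.3836         658.1509
  3       125.00       102.7558       308.2674       1,233.0696
  4     5,125.00     3,946.5929    15,786.3718      78,931.8589
  Σ                  4,276.1366    16,431.1188      81,057.2715
P = 4,276.1366.
Convexity = Σ t(t+1)·PV / [P·(1+y)²] = 81,057.2715 / (4,276.1366 × 1.139556) = 16.63430.

16.63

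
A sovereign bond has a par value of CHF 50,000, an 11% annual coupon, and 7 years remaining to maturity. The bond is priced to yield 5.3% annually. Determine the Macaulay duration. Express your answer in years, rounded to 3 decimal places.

Periodic yield y = 0.053. Discount each cash flow and weight by its year:
  t   CF        PV=CF/(1+0.053)^t    t·PV
  1     5,500.00     5,223.1719     5,223.1719
  2     5,500.00     4,960.2772     9,920.5544
  3     5,500.00     4,710.6146    14,131.8439
  4     5,500.00     4,473.5182    17,894.0726
  5     5,500.00     4,248.3553    21,241.7766
  6     5,500.00     4,034.5255    24,207.1529
  7    55,500.00    38,662.8963   270,640.2742
  Σ                 66,313.3590   363,258.8465
Price P = Σ PV = 66,313.3590.
Macaulay duration = Σ(t·PV) / P = 363,258.8465 / 66,313.3590 = 5.47791 years.

5.478 years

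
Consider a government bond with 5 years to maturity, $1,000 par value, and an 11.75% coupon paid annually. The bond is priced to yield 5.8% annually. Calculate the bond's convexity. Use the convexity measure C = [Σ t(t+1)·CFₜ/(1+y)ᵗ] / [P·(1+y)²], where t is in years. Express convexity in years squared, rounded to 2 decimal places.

20.84

With y = 0.058:
  t   CF        PV=CF/(1+0.058)^t    t·PV        t(t+1)·PV
  1       117.50       111.0586       111.0586         222.1172
  2       117.50       104.9703       209.9406         629.8219
  3       117.50        99.2158       297.6474       1,190.5897
  4       117.50        93.7768       375.1070       1,875.5351
  5     1,117.50       842.9837     4,214.9187      25,289.5119
  Σ                  1,252.0052     5,208.6723      29,207.5758
P = 1,252.0052.
Convexity = Σ t(t+1)·PV / [P·(1+y)²] = 29,207.5758 / (1,252.0052 × 1.119364) = 20.84098.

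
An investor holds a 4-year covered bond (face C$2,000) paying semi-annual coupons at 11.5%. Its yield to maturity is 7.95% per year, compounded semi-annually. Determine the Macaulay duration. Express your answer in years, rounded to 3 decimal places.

3.359 years

Periodic yield y = 0.03975. Discount each cash flow and weight by its period:
  t   CF        PV=CF/(1+0.03975)^t    t·PV
  1       115.00       110.6035       110.6035
  2       115.00       106.3751       212.7502
  3       115.00       102.3083       306.9250
  4       115.00        98.3971       393.5882
  5       115.00        94.6353       473.1765
  6       115.00        91.0174       546.1042
  7       115.00        87.5377       612.7642
  8     2,115.00     1,548.3849    12,387.0795
  Σ                  2,239.2594    15,042.9915
Price P = Σ PV = 2,239.2594.
Macaulay duration = Σ(t·PV) / P = 15,042.9915 / 2,239.2594 = 6.71784 half-year periods.
In years: 6.71784 / 2 = 3.35892 years.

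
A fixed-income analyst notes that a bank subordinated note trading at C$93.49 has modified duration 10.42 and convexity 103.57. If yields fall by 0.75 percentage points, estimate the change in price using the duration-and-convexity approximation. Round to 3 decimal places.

Duration effect: -D_mod·Δy = -10.42 × (-0.0075) = +0.078150
Convexity effect: ½·C·(Δy)² = 0.5 × 103.57 × (-0.0075)² = +0.00291290625
ΔP/P ≈ +0.078150 + 0.00291290625 = +0.08106290625
ΔP ≈ 93.49 × (+0.08106290625) = +7.5785711053125.

+C$7.579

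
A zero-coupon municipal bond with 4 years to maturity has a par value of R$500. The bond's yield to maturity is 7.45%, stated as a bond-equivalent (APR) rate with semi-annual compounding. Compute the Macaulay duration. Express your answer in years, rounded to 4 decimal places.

A zero-coupon bond has a single cash flow at maturity, so its Macaulay duration equals its maturity: 4 years.
(Equivalently: 8 semi-annual periods ÷ 2 = 4 years.)

4.0000 years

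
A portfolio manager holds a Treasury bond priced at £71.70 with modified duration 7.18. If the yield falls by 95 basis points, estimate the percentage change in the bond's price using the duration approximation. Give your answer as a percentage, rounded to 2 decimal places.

Duration approximation: ΔP/P ≈ -D_mod · Δy = -7.18 × (-0.0095) = +0.068210.
As a percentage: +6.8210%.

+6.82%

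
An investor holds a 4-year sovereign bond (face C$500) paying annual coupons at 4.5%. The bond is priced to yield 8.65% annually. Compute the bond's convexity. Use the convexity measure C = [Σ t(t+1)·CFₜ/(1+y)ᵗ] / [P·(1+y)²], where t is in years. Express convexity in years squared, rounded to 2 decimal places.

With y = 0.0865:
  t   CF        PV=CF/(1+0.0865)^t    t·PV        t(t+1)·PV
  1        22.50        20.7087        20.7087          41.4174
  2        22.50        19.0600        38.1200         114.3600
  3        22.50        17.5426        52.6277         210.5109
  4       522.50       374.9448     1,499.7793       7,498.8966
  Σ                    432.2561     1,611.2358       7,865.1850
P = 432.2561.
Convexity = Σ t(t+1)·PV / [P·(1+y)²] = 7,865.1850 / (432.2561 × 1.180482) = 15.41375.

15.41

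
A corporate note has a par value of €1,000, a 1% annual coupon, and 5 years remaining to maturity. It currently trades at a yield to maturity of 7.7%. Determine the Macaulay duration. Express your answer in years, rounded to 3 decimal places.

4.882 years

Periodic yield y = 0.077. Discount each cash flow and weight by its year:
  t   CF        PV=CF/(1+0.077)^t    t·PV
  1        10.00         9.2851         9.2851
  2        10.00         8.6212        17.2424
  3        10.00         8.0048        24.0145
  4        10.00         7.4325        29.7302
  5     1,010.00       697.0162     3,485.0809
  Σ                    730.3598     3,565.3531
Price P = Σ PV = 730.3598.
Macaulay duration = Σ(t·PV) / P = 3,565.3531 / 730.3598 = 4.88164 years.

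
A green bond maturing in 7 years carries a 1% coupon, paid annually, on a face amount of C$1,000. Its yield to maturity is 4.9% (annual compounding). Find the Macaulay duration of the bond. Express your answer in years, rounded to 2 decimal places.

Periodic yield y = 0.049. Discount each cash flow and weight by its year:
  t   CF        PV=CF/(1+0.049)^t    t·PV
  1        10.00         9.5329         9.5329
  2        10.00         9.0876        18.1752
  3        10.00         8.6631        25.9893
  4        10.00         8.2584        33.0338
  5        10.00         7.8727        39.3634
  6        10.00         7.5049        45.0296
  7     1,010.00       722.5917     5,058.1418
  Σ                    773.5113     5,229.2659
Price P = Σ PV = 773.5113.
Macaulay duration = Σ(t·PV) / P = 5,229.2659 / 773.5113 = 6.76043 years.

6.76 years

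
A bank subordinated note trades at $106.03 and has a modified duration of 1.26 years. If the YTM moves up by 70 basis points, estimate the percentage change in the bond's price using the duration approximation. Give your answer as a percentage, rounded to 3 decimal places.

-0.882%

Duration approximation: ΔP/P ≈ -D_mod · Δy = -1.26 × (+0.007) = -0.008820.
As a percentage: -0.8820%.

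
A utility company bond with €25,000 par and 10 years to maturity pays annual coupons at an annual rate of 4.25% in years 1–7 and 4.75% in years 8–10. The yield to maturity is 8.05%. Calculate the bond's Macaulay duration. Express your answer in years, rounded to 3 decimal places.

8.050 years

Periodic yield y = 0.0805. Discount each cash flow and weight by its year:
  t   CF        PV=CF/(1+0.0805)^t    t·PV
  1     1,062.50       983.3410       983.3410
  2     1,062.50       910.0796     1,820.1593
  3     1,062.50       842.2764     2,526.8292
  4     1,062.50       779.5247     3,118.0986
  5     1,062.50       721.4481     3,607.2404
  6     1,062.50       667.6984     4,006.1902
  7     1,062.50       617.9531     4,325.6719
  8     1,187.50       639.1981     5,113.5845
  9     1,187.50       591.5762     5,324.1856
  10   26,187.50    12,073.8653   120,738.6535
  Σ                 18,826.9609   151,563.9542
Price P = Σ PV = 18,826.9609.
Macaulay duration = Σ(t·PV) / P = 151,563.9542 / 18,826.9609 = 8.05037 years.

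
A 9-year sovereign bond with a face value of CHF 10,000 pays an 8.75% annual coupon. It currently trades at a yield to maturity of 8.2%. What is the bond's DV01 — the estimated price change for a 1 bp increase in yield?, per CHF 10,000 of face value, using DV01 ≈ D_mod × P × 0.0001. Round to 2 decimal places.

CHF 6.34

Periodic yield y = 0.082.
  t   CF        PV=CF/(1+0.082)^t    t·PV
  1       875.00       808.6876       808.6876
  2       875.00       747.4008     1,494.8015
  3       875.00       690.7586     2,072.2757
  4       875.00       638.4090     2,553.6361
  5       875.00       590.0268     2,950.1341
  6       875.00       545.3113     3,271.8677
  7       875.00       503.9846     3,527.8919
  8       875.00       465.7898     3,726.3183
  9    10,875.00     5,350.3713    48,153.3414
  Σ                 10,340.7396    68,558.9542
P = 10,340.7396; D_Mac = 6.62999 yrs; D_mod = 6.12753 yrs.
DV01 ≈ 6.12753 × 10,340.7396 × 0.0001 = 6.336317.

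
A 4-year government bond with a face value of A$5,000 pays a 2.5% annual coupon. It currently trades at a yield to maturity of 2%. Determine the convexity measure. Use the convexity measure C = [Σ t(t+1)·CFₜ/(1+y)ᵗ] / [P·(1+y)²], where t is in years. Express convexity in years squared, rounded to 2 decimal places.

With y = 0.02:
  t   CF        PV=CF/(1+0.02)^t    t·PV        t(t+1)·PV
  1       125.00       122.5490       122.5490         245.0980
  2       125.00       120.1461       240.2922         720.8766
  3       125.00       117.7903       353.3709       1,413.4835
  4     5,125.00     4,734.7078    18,938.8312      94,694.1562
  Σ                  5,095.1932    19,655.0433      97,073.6143
P = 5,095.1932.
Convexity = Σ t(t+1)·PV / [P·(1+y)²] = 97,073.6143 / (5,095.1932 × 1.040400) = 18.31219.

18.31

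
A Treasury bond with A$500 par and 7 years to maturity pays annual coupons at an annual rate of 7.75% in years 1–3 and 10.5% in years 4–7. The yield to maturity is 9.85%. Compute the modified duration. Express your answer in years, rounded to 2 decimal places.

Periodic yield y = 0.0985. First find Macaulay duration:
  t   CF        PV=CF/(1+0.0985)^t    t·PV
  1        38.75        35.2754        35.2754
  2        38.75        32.1123        64.2246
  3        38.75        29.2329        87.6986
  4        52.50        36.0545       144.2179
  5        52.50        32.8215       164.1077
  6        52.50        29.8785       179.2711
  7       552.50       286.2410     2,003.6871
  Σ                    481.6161     2,678.4823
P = 481.6161; Macaulay duration = 2,678.4823 / 481.6161 = 5.56145 years.
Modified duration = D_Mac / (1 + y) = 5.56145 / 1.0985 = 5.06276 years.

5.06 years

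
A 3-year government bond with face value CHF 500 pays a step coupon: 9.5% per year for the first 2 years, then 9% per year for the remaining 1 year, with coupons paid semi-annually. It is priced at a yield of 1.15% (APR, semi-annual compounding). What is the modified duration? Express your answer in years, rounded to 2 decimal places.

2.70 years

Periodic yield y = 0.00575. First find Macaulay duration:
  t   CF        PV=CF/(1+0.00575)^t    t·PV
  1        23.75        23.6142        23.6142
  2        23.75        23.4792        46.9584
  3        23.75        23.3450        70.0349
  4        23.75        23.2115        92.8461
  5        22.50        21.8641       109.3207
  6       522.50       504.8310     3,028.9862
  Σ                    620.3451     3,371.7605
P = 620.3451; Macaulay duration = 3,371.7605 / 620.3451 = 5.43530 half-year periods = 2.71765 years.
Modified duration = D_Mac / (1 + y) = 2.71765 / 1.00575 = 2.70211 years.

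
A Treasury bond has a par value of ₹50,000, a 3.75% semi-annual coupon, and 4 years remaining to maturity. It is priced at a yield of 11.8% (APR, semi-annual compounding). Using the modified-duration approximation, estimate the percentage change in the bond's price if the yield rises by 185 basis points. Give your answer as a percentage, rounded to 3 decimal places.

Periodic yield y = 0.059. Modified duration first:
  t   CF        PV=CF/(1+0.059)^t    t·PV
  1       937.50       885.2691       885.2691
  2       937.50       835.9482     1,671.8964
  3       937.50       789.3751     2,368.1252
  4       937.50       745.3966     2,981.5866
  5       937.50       703.8684     3,519.3421
  6       937.50       664.6538     3,987.9230
  7       937.50       627.6240     4,393.3681
  8    50,937.50    32,201.0435   257,608.3478
  Σ                 37,453.1787   277,415.8582
P = 37,453.1787; D_Mac = 7.40700 half-year periods = 3.70350 yrs; D_mod = 3.70350/(1+0.059) = 3.49717 yrs.
ΔP/P ≈ -D_mod · Δy = -3.49717 × (+0.0185) = -0.064698 = -6.4698%.

-6.470%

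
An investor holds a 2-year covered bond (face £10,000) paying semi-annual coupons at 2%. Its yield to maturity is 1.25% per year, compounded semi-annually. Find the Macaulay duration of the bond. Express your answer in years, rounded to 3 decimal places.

1.971 years

Periodic yield y = 0.00625. Discount each cash flow and weight by its period:
  t   CF        PV=CF/(1+0.00625)^t    t·PV
  1       100.00        99.3789        99.3789
  2       100.00        98.7616       197.5232
  3       100.00        98.1482       294.4446
  4    10,100.00     9,851.3965    39,405.5861
  Σ                 10,147.6852    39,996.9328
Price P = Σ PV = 10,147.6852.
Macaulay duration = Σ(t·PV) / P = 39,996.9328 / 10,147.6852 = 3.94148 half-year periods.
In years: 3.94148 / 2 = 1.97074 years.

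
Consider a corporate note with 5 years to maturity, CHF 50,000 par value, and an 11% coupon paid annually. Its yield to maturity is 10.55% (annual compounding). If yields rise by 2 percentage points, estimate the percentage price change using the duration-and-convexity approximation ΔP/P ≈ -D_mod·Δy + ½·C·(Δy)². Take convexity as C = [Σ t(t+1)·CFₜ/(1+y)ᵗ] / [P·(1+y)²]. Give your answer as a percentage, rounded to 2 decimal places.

-7.06%

With y = 0.1055:
  t   CF        PV=CF/(1+0.1055)^t    t·PV        t(t+1)·PV
  1     5,500.00     4,975.1244     4,975.1244       9,950.2488
  2     5,500.00     4,500.3387     9,000.6773      27,002.0319
  3     5,500.00     4,070.8626    12,212.5879      48,850.3517
  4     5,500.00     3,682.3724    14,729.4894      73,647.4472
  5    55,500.00    33,612.3787   168,061.8937   1,008,371.3624
  Σ                 50,841.0768   208,979.7728   1,167,821.4419
P = 50,841.0768; D_Mac = 4.11045 yrs; D_mod = 3.71818 yrs; C = 18.79508.
Duration effect: -3.71818 × (+0.02) = -0.074364
Convexity effect: 0.5 × 18.79508 × (0.02)² = +0.0037590
ΔP/P ≈ -0.074364 + 0.0037590 = -0.070605 = -7.0605%.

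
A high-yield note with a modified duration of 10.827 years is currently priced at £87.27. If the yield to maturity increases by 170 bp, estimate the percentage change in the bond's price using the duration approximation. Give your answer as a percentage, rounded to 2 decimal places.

Duration approximation: ΔP/P ≈ -D_mod · Δy = -10.827 × (+0.017) = -0.184059.
As a percentage: -18.4059%.

-18.41%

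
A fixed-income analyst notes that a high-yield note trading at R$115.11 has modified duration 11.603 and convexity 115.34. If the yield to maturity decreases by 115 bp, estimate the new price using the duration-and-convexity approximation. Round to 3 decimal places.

Duration effect: -D_mod·Δy = -11.603 × (-0.0115) = +0.1334345
Convexity effect: ½·C·(Δy)² = 0.5 × 115.34 × (-0.0115)² = +0.0076268575
ΔP/P ≈ +0.1334345 + 0.0076268575 = +0.1410613575
New price ≈ 115.11 × (1 + 0.1410613575) = 131.347572861825.

R$131.348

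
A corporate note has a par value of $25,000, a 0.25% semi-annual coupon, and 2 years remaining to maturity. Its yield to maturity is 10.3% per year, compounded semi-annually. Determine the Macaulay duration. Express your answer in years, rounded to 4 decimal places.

Periodic yield y = 0.0515. Discount each cash flow and weight by its period:
  t   CF        PV=CF/(1+0.0515)^t    t·PV
  1        31.25        29.7194        29.7194
  2        31.25        28.2639        56.5277
  3        31.25        26.8796        80.6387
  4    25,031.25    20,476.0146    81,904.0582
  Σ                 20,560.8774    82,070.9441
Price P = Σ PV = 20,560.8774.
Macaulay duration = Σ(t·PV) / P = 82,070.9441 / 20,560.8774 = 3.99161 half-year periods.
In years: 3.99161 / 2 = 1.99580 years.

1.9958 years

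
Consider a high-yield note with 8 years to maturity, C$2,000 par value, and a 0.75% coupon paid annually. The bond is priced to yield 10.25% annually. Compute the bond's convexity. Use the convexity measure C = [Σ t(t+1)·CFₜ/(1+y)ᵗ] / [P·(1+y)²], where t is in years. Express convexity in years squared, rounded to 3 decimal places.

With y = 0.1025:
  t   CF        PV=CF/(1+0.1025)^t    t·PV        t(t+1)·PV
  1        15.00        13.6054        13.6054          27.2109
  2        15.00        12.3405        24.6811          74.0432
  3        15.00        11.1932        33.5797         134.3188
  4        15.00        10.1526        40.6104         203.0518
  5        15.00         9.2087        46.0435         276.2610
  6        15.00         8.3526        50.1154         350.8076
  7        15.00         7.5760        53.0321         424.2571
  8     2,015.00       923.0947     7,384.7577      66,462.8196
  Σ                    995.5238     7,646.4253      67,952.7699
P = 995.5238.
Convexity = Σ t(t+1)·PV / [P·(1+y)²] = 67,952.7699 / (995.5238 × 1.215506) = 56.15628.

56.156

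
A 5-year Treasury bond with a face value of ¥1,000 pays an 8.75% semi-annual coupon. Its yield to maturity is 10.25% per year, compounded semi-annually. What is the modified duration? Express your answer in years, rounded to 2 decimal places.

Periodic yield y = 0.05125. First find Macaulay duration:
  t   CF        PV=CF/(1+0.05125)^t    t·PV
  1        43.75        41.6171        41.6171
  2        43.75        39.5882        79.1765
  3        43.75        37.6582       112.9747
  4        43.75        35.8223       143.2894
  5        43.75        34.0760       170.3798
  6        43.75        32.4147       194.4882
  7        43.75        30.8344       215.8410
  8        43.75        29.3312       234.6497
  9        43.75        27.9013       251.1114
  10    1,043.75       633.1934     6,331.9343
  Σ                    942.4369     7,775.4621
P = 942.4369; Macaulay duration = 7,775.4621 / 942.4369 = 8.25038 half-year periods = 4.12519 years.
Modified duration = D_Mac / (1 + y) = 4.12519 / 1.05125 = 3.92408 years.

3.92 years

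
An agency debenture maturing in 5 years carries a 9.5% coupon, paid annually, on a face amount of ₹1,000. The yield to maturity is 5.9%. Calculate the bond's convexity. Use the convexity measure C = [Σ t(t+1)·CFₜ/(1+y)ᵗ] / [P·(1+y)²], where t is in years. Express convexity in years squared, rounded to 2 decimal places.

With y = 0.059:
  t   CF        PV=CF/(1+0.059)^t    t·PV        t(t+1)·PV
  1        95.00        89.7073        89.7073         179.4145
  2        95.00        84.7094       169.4188         508.2565
  3        95.00        79.9900       239.9700         959.8801
  4        95.00        75.5335       302.1341       1,510.6705
  5     1,095.00       822.1183     4,110.5915      24,663.5492
  Σ                  1,152.0585     4,911.8218      27,821.7708
P = 1,152.0585.
Convexity = Σ t(t+1)·PV / [P·(1+y)²] = 27,821.7708 / (1,152.0585 × 1.121481) = 21.53368.

21.53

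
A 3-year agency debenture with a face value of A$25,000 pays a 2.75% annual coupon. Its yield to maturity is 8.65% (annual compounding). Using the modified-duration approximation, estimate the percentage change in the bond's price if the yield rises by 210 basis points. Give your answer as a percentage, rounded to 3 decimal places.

-5.630%

Periodic yield y = 0.0865. Modified duration first:
  t   CF        PV=CF/(1+0.0865)^t    t·PV
  1       687.50       632.7658       632.7658
  2       687.50       582.3891     1,164.7782
  3    25,687.50    20,027.7724    60,083.3172
  Σ                 21,242.9273    61,880.8612
P = 21,242.9273; D_Mac = 2.91301 yrs; D_mod = 2.91301/(1+0.0865) = 2.68110 yrs.
ΔP/P ≈ -D_mod · Δy = -2.68110 × (+0.021) = -0.056303 = -5.6303%.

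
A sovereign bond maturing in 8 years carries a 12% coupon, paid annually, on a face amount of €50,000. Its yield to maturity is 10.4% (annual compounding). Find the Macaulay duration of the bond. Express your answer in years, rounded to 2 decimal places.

5.66 years

Periodic yield y = 0.104. Discount each cash flow and weight by its year:
  t   CF        PV=CF/(1+0.104)^t    t·PV
  1     6,000.00     5,434.7826     5,434.7826
  2     6,000.00     4,922.8103     9,845.6207
  3     6,000.00     4,459.0673    13,377.2020
  4     6,000.00     4,039.0103    16,156.0411
  5     6,000.00     3,658.5238    18,292.6189
  6     6,000.00     3,313.8802    19,883.2815
  7     6,000.00     3,001.7031    21,011.9218
  8    56,000.00    25,376.7172   203,013.7376
  Σ                 54,206.4949   307,015.2062
Price P = Σ PV = 54,206.4949.
Macaulay duration = Σ(t·PV) / P = 307,015.2062 / 54,206.4949 = 5.66381 years.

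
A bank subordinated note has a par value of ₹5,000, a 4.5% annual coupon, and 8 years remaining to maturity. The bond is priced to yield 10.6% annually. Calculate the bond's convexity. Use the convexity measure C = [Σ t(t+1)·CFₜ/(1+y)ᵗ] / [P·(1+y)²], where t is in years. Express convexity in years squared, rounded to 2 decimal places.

45.58

With y = 0.106:
  t   CF        PV=CF/(1+0.106)^t    t·PV        t(t+1)·PV
  1       225.00       203.4358       203.4358         406.8716
  2       225.00       183.9383       367.8767       1,103.6300
  3       225.00       166.3095       498.9286       1,995.7144
  4       225.00       150.3703       601.4811       3,007.4056
  5       225.00       135.9587       679.7933       4,078.7599
  6       225.00       122.9283       737.5696       5,162.9872
  7       225.00       111.1467       778.0270       6,224.2160
  8     5,225.00     2,333.7014    18,669.6109     168,026.4978
  Σ                  3,407.7890    22,536.7230     190,006.0825
P = 3,407.7890.
Convexity = Σ t(t+1)·PV / [P·(1+y)²] = 190,006.0825 / (3,407.7890 × 1.223236) = 45.58107.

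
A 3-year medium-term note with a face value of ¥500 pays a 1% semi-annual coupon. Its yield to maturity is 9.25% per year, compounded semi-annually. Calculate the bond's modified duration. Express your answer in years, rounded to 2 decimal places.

2.83 years

Periodic yield y = 0.04625. First find Macaulay duration:
  t   CF        PV=CF/(1+0.04625)^t    t·PV
  1         2.50         2.3895         2.3895
  2         2.50         2.2839         4.5677
  3         2.50         2.1829         6.5487
  4         2.50         2.0864         8.3456
  5         2.50         1.9942         9.9709
  6       502.50       383.1098     2,298.6587
  Σ                    394.0466     2,330.4811
P = 394.0466; Macaulay duration = 2,330.4811 / 394.0466 = 5.91423 half-year periods = 2.95711 years.
Modified duration = D_Mac / (1 + y) = 2.95711 / 1.04625 = 2.82639 years.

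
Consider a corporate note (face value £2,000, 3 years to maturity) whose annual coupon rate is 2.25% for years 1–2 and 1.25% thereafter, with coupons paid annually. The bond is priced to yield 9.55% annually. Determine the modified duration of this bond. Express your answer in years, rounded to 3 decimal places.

Periodic yield y = 0.0955. First find Macaulay duration:
  t   CF        PV=CF/(1+0.0955)^t    t·PV
  1        45.00        41.0771        41.0771
  2        45.00        37.4962        74.9925
  3     2,025.00     1,540.2382     4,620.7145
  Σ                  1,618.8115     4,736.7841
P = 1,618.8115; Macaulay duration = 4,736.7841 / 1,618.8115 = 2.92609 years.
Modified duration = D_Mac / (1 + y) = 2.92609 / 1.0955 = 2.67101 years.

2.671 years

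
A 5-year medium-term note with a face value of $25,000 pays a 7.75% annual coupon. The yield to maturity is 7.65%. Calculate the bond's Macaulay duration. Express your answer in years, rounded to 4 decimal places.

Periodic yield y = 0.0765. Discount each cash flow and weight by its year:
  t   CF        PV=CF/(1+0.0765)^t    t·PV
  1     1,937.50     1,799.8142     1,799.8142
  2     1,937.50     1,671.9129     3,343.8258
  3     1,937.50     1,553.1007     4,659.3020
  4     1,937.50     1,442.7317     5,770.9268
  5    26,937.50    18,633.1859    93,165.9295
  Σ                 25,100.7454   108,739.7983
Price P = Σ PV = 25,100.7454.
Macaulay duration = Σ(t·PV) / P = 108,739.7983 / 25,100.7454 = 4.33213 years.

4.3321 years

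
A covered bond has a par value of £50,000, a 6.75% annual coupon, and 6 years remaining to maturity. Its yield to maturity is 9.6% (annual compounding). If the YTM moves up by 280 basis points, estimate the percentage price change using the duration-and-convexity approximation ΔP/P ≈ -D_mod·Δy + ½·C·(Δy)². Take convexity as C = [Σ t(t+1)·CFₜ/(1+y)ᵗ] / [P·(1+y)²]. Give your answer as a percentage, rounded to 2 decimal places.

With y = 0.096:
  t   CF        PV=CF/(1+0.096)^t    t·PV        t(t+1)·PV
  1     3,375.00     3,079.3796     3,079.3796       6,158.7591
  2     3,375.00     2,809.6529     5,619.3058      16,857.9173
  3     3,375.00     2,563.5519     7,690.6557      30,762.6228
  4     3,375.00     2,339.0072     9,356.0288      46,780.1442
  5     3,375.00     2,134.1307    10,670.6533      64,023.9200
  6    53,375.00    30,794.5997   184,767.5982   1,293,373.1877
  Σ                 43,720.3219   221,183.6214   1,457,956.5511
P = 43,720.3219; D_Mac = 5.05906 yrs; D_mod = 4.61593 yrs; C = 27.76132.
Duration effect: -4.61593 × (+0.028) = -0.129246
Convexity effect: 0.5 × 27.76132 × (0.028)² = +0.0108824
ΔP/P ≈ -0.129246 + 0.0108824 = -0.118364 = -11.8364%.

-11.84%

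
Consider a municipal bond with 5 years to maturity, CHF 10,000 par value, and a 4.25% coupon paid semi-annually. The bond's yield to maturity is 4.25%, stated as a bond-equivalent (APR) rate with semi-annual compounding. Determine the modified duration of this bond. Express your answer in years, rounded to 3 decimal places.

4.462 years

Periodic yield y = 0.02125. First find Macaulay duration:
  t   CF        PV=CF/(1+0.02125)^t    t·PV
  1       212.50       208.0783       208.0783
  2       212.50       203.7487       407.4974
  3       212.50       199.5091       598.5273
  4       212.50       195.3578       781.4310
  5       212.50       191.2928       956.4639
  6       212.50       187.3124     1,123.8744
  7       212.50       183.4148     1,283.9038
  8       212.50       179.5984     1,436.7869
  9       212.50       175.8613     1,582.7518
  10   10,212.50     8,275.8264    82,758.2644
  Σ                 10,000.0000    91,137.5793
P = 10,000.0000; Macaulay duration = 91,137.5793 / 10,000.0000 = 9.11376 half-year periods = 4.55688 years.
Modified duration = D_Mac / (1 + y) = 4.55688 / 1.02125 = 4.46206 years.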